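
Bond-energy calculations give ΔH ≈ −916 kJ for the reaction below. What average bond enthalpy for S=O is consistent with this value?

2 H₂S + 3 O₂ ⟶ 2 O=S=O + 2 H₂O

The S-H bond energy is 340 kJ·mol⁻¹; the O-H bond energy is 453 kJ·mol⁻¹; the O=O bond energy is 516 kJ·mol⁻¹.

D(S=O) ≈ 503 kJ/mol

Let D be the S=O bond energy.
Σ(broken) = 3×516 + 4×340 = 2908
Σ(formed) = 4×453 + 4×D = 1812 + 4D
ΔH = Σ(broken) − Σ(formed) = (2908) − (1812 + 4D) = +1096 − 4D
Setting this equal to −916 kJ gives 4D = 2012, so D = 503 kJ/mol.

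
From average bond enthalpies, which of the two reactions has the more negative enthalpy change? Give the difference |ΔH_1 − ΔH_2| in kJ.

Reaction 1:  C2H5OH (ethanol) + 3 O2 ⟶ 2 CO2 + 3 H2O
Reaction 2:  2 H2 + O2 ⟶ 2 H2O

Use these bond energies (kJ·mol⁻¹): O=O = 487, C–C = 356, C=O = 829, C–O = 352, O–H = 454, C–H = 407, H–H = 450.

Reaction 1:
  Bonds broken (reactants):
    C–C: 1 × 356 = 356
    C–H: 5 × 407 = 2035
    C–O: 1 × 352 = 352
    O–H: 1 × 454 = 454
    O=O: 3 × 487 = 1461
    Σ(broken) = 4658 kJ
  Bonds formed (products):
    C=O: 4 × 829 = 3316
    O–H: 6 × 454 = 2724
    Σ(formed) = 6040 kJ
  ΔH_1 = 4658 − 6040 = −1382 kJ
Reaction 2:
  Bonds broken (reactants):
    H–H: 2 × 450 = 900
    O=O: 1 × 487 = 487
    Σ(broken) = 1387 kJ
  Bonds formed (products):
    O–H: 4 × 454 = 1816
    Σ(formed) = 1816 kJ
  ΔH_2 = 1387 − 1816 = −429 kJ
ΔH_1 − ΔH_2 = −953 kJ, so reaction 1 has the more negative ΔH; |ΔH_1 − ΔH_2| = 953 kJ.

Reaction 1, by 953 kJ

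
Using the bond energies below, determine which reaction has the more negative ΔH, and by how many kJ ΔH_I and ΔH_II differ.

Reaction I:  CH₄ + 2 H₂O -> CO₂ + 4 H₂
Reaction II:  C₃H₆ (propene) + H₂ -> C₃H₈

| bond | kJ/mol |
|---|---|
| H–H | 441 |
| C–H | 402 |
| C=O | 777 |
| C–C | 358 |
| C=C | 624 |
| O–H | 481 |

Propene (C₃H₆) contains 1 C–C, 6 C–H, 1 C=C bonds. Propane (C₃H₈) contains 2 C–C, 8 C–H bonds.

Reaction I:
  Bonds broken (reactants):
    C–H: 4 × 402 = 1608
    O–H: 4 × 481 = 1924
    Σ(broken) = 3532 kJ
  Bonds formed (products):
    C=O: 2 × 777 = 1554
    H–H: 4 × 441 = 1764
    Σ(formed) = 3318 kJ
  ΔH_I = 3532 − 3318 = +214 kJ
Reaction II:
  Bonds broken (reactants):
    C–C: 1 × 358 = 358
    C–H: 6 × 402 = 2412
    C=C: 1 × 624 = 624
    H–H: 1 × 441 = 441
    Σ(broken) = 3835 kJ
  Bonds formed (products):
    C–C: 2 × 358 = 716
    C–H: 8 × 402 = 3216
    Σ(formed) = 3932 kJ
  ΔH_II = 3835 − 3932 = −97 kJ
ΔH_I − ΔH_II = +311 kJ, so reaction II has the more negative ΔH; |ΔH_I − ΔH_II| = 311 kJ.

Reaction II, by 311 kJ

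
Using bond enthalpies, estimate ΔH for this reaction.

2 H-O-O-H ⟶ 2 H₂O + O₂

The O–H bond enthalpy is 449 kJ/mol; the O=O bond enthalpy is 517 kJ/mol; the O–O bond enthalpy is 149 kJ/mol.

Bonds broken (reactants):
  O–H: 4 × 449 = 1796
  O–O: 2 × 149 = 298
  Σ(broken) = 2094 kJ
Bonds formed (products):
  O–H: 4 × 449 = 1796
  O=O: 1 × 517 = 517
  Σ(formed) = 2313 kJ
ΔH = Σ(broken) − Σ(formed) = 2094 − 2313 = −219 kJ

ΔH ≈ −219 kJ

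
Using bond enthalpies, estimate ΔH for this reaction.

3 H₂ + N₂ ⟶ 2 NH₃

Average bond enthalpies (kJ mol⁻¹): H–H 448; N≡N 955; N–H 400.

ΔH ≈ −101 kJ

Bonds broken (reactants):
  H–H: 3 × 448 = 1344
  N≡N: 1 × 955 = 955
  Σ(broken) = 2299 kJ
Bonds formed (products):
  N–H: 6 × 400 = 2400
  Σ(formed) = 2400 kJ
ΔH = Σ(broken) − Σ(formed) = 2299 − 2400 = −101 kJ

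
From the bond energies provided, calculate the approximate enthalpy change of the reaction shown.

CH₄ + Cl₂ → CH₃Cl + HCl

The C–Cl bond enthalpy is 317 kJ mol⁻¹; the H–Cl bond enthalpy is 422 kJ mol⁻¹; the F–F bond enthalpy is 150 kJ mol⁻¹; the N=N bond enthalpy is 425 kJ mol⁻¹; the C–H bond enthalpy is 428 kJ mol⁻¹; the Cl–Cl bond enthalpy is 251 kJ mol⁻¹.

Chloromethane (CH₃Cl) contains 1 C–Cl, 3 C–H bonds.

ΔH ≈ −60 kJ

Bonds broken (reactants):
  C–H: 4 × 428 = 1712
  Cl–Cl: 1 × 251 = 251
  Σ(broken) = 1963 kJ
Bonds formed (products):
  C–Cl: 1 × 317 = 317
  C–H: 3 × 428 = 1284
  H–Cl: 1 × 422 = 422
  Σ(formed) = 2023 kJ
ΔH = Σ(broken) − Σ(formed) = 1963 − 2023 = −60 kJ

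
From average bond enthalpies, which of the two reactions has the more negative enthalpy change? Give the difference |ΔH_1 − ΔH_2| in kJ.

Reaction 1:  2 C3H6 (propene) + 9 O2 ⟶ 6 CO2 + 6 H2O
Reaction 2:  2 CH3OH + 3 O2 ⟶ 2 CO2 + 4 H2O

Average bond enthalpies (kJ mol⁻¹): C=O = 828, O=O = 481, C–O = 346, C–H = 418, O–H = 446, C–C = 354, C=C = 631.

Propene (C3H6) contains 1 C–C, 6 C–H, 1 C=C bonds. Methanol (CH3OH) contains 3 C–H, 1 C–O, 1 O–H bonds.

Reaction 1, by 2628 kJ

Reaction 1:
  Bonds broken (reactants):
    C–C: 2 × 354 = 708
    C–H: 12 × 418 = 5016
    C=C: 2 × 631 = 1262
    O=O: 9 × 481 = 4329
    Σ(broken) = 11315 kJ
  Bonds formed (products):
    C=O: 12 × 828 = 9936
    O–H: 12 × 446 = 5352
    Σ(formed) = 15288 kJ
  ΔH_1 = 11315 − 15288 = −3973 kJ
Reaction 2:
  Bonds broken (reactants):
    C–H: 6 × 418 = 2508
    C–O: 2 × 346 = 692
    O–H: 2 × 446 = 892
    O=O: 3 × 481 = 1443
    Σ(broken) = 5535 kJ
  Bonds formed (products):
    C=O: 4 × 828 = 3312
    O–H: 8 × 446 = 3568
    Σ(formed) = 6880 kJ
  ΔH_2 = 5535 − 6880 = −1345 kJ
ΔH_1 − ΔH_2 = −2628 kJ, so reaction 1 has the more negative ΔH; |ΔH_1 − ΔH_2| = 2628 kJ.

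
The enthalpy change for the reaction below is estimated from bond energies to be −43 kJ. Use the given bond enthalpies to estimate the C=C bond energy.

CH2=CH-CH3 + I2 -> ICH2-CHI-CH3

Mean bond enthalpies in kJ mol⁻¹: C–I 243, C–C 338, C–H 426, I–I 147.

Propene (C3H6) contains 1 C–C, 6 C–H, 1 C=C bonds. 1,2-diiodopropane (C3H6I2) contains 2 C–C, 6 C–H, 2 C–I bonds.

Let D be the C=C bond energy.
Σ(broken) = 1×338 + 6×426 + 1×D + 1×147 = 3041 + D
Σ(formed) = 2×338 + 6×426 + 2×243 = 3718
ΔH = Σ(broken) − Σ(formed) = (3041 + D) − (3718) = −677 + D
Setting this equal to −43 kJ gives D = 634 kJ/mol.

D(C=C) ≈ 634 kJ/mol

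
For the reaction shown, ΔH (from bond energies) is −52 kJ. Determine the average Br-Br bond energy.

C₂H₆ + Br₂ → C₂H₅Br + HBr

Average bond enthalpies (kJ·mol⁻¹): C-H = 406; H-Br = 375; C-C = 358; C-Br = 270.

D(Br-Br) ≈ 187 kJ/mol

Let D be the Br-Br bond energy.
Σ(broken) = 1×D + 1×358 + 6×406 = 2794 + D
Σ(formed) = 1×270 + 1×358 + 5×406 + 1×375 = 3033
ΔH = Σ(broken) − Σ(formed) = (2794 + D) − (3033) = −239 + D
Setting this equal to −52 kJ gives D = 187 kJ/mol.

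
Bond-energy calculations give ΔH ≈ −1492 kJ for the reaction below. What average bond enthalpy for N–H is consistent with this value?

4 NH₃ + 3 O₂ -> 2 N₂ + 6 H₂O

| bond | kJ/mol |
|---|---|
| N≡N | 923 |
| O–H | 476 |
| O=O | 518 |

D(N–H) ≈ 376 kJ/mol

Let D be the N–H bond energy.
Σ(broken) = 12×D + 3×518 = 1554 + 12D
Σ(formed) = 2×923 + 12×476 = 7558
ΔH = Σ(broken) − Σ(formed) = (1554 + 12D) − (7558) = −6004 + 12D
Setting this equal to −1492 kJ gives 12D = 4512, so D = 376 kJ/mol.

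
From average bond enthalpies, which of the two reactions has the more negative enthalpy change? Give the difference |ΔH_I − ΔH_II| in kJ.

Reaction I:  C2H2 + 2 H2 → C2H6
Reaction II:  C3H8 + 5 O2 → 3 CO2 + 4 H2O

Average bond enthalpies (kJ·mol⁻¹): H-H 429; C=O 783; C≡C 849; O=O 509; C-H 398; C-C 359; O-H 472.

Reaction II, by 1783 kJ

Reaction I:
  Bonds broken (reactants):
    C≡C: 1 × 849 = 849
    C-H: 2 × 398 = 796
    H-H: 2 × 429 = 858
    Σ(broken) = 2503 kJ
  Bonds formed (products):
    C-C: 1 × 359 = 359
    C-H: 6 × 398 = 2388
    Σ(formed) = 2747 kJ
  ΔH_I = 2503 − 2747 = −244 kJ
Reaction II:
  Bonds broken (reactants):
    C-C: 2 × 359 = 718
    C-H: 8 × 398 = 3184
    O=O: 5 × 509 = 2545
    Σ(broken) = 6447 kJ
  Bonds formed (products):
    C=O: 6 × 783 = 4698
    O-H: 8 × 472 = 3776
    Σ(formed) = 8474 kJ
  ΔH_II = 6447 − 8474 = −2027 kJ
ΔH_I − ΔH_II = +1783 kJ, so reaction II has the more negative ΔH; |ΔH_I − ΔH_II| = 1783 kJ.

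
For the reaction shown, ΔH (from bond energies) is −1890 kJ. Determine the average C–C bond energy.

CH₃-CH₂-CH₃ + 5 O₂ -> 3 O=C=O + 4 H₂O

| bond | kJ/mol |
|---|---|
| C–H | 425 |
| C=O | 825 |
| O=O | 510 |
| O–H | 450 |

Let D be the C–C bond energy.
Σ(broken) = 2×D + 8×425 + 5×510 = 5950 + 2D
Σ(formed) = 6×825 + 8×450 = 8550
ΔH = Σ(broken) − Σ(formed) = (5950 + 2D) − (8550) = −2600 + 2D
Setting this equal to −1890 kJ gives 2D = 710, so D = 355 kJ/mol.

D(C–C) ≈ 355 kJ/mol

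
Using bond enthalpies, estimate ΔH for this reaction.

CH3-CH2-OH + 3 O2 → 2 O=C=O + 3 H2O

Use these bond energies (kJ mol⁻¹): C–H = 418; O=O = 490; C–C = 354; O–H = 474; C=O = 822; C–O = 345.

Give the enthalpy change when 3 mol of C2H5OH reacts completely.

ΔH = −4197 kJ

Bonds broken (reactants):
  C–C: 1 × 354 = 354
  C–H: 5 × 418 = 2090
  C–O: 1 × 345 = 345
  O–H: 1 × 474 = 474
  O=O: 3 × 490 = 1470
  Σ(broken) = 4733 kJ
Bonds formed (products):
  C=O: 4 × 822 = 3288
  O–H: 6 × 474 = 2844
  Σ(formed) = 6132 kJ
ΔH = Σ(broken) − Σ(formed) = 4733 − 6132 = −1399 kJ
For 3× the reaction as written: 3 × (−1399) = −4197 kJ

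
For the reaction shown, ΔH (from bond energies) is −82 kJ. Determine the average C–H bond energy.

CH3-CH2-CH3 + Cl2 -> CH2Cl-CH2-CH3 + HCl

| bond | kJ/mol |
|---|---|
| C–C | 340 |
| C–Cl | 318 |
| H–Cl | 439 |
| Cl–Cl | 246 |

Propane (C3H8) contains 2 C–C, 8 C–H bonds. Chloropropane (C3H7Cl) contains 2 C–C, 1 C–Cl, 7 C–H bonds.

D(C–H) ≈ 429 kJ/mol

Let D be the C–H bond energy.
Σ(broken) = 2×340 + 8×D + 1×246 = 926 + 8D
Σ(formed) = 2×340 + 1×318 + 7×D + 1×439 = 1437 + 7D
ΔH = Σ(broken) − Σ(formed) = (926 + 8D) − (1437 + 7D) = −511 + D
Setting this equal to −82 kJ gives D = 429 kJ/mol.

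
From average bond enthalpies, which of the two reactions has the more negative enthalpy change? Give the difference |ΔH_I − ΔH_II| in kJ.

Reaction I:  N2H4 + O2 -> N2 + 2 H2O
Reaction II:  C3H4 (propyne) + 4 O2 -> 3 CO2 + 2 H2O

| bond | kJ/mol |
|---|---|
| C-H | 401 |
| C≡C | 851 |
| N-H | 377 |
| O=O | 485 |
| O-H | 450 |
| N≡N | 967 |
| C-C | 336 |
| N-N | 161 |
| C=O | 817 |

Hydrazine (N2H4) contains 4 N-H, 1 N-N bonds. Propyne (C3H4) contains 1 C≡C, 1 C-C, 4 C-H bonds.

Reaction II, by 1358 kJ

Reaction I:
  Bonds broken (reactants):
    N-H: 4 × 377 = 1508
    N-N: 1 × 161 = 161
    O=O: 1 × 485 = 485
    Σ(broken) = 2154 kJ
  Bonds formed (products):
    N≡N: 1 × 967 = 967
    O-H: 4 × 450 = 1800
    Σ(formed) = 2767 kJ
  ΔH_I = 2154 − 2767 = −613 kJ
Reaction II:
  Bonds broken (reactants):
    C≡C: 1 × 851 = 851
    C-C: 1 × 336 = 336
    C-H: 4 × 401 = 1604
    O=O: 4 × 485 = 1940
    Σ(broken) = 4731 kJ
  Bonds formed (products):
    C=O: 6 × 817 = 4902
    O-H: 4 × 450 = 1800
    Σ(formed) = 6702 kJ
  ΔH_II = 4731 − 6702 = −1971 kJ
ΔH_I − ΔH_II = +1358 kJ, so reaction II has the more negative ΔH; |ΔH_I − ΔH_II| = 1358 kJ.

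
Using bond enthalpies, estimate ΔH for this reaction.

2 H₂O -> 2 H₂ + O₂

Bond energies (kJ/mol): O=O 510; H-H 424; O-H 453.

Bonds broken (reactants):
  O-H: 4 × 453 = 1812
  Σ(broken) = 1812 kJ
Bonds formed (products):
  H-H: 2 × 424 = 848
  O=O: 1 × 510 = 510
  Σ(formed) = 1358 kJ
ΔH = Σ(broken) − Σ(formed) = 1812 − 1358 = +454 kJ

ΔH ≈ +454 kJ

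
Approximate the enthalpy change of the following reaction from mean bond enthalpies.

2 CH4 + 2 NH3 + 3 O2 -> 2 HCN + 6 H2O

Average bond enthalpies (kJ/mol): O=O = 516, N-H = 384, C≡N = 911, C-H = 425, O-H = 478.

ΔH ≈ −1156 kJ

Bonds broken (reactants):
  C-H: 8 × 425 = 3400
  N-H: 6 × 384 = 2304
  O=O: 3 × 516 = 1548
  Σ(broken) = 7252 kJ
Bonds formed (products):
  C≡N: 2 × 911 = 1822
  C-H: 2 × 425 = 850
  O-H: 12 × 478 = 5736
  Σ(formed) = 8408 kJ
ΔH = Σ(broken) − Σ(formed) = 7252 − 8408 = −1156 kJ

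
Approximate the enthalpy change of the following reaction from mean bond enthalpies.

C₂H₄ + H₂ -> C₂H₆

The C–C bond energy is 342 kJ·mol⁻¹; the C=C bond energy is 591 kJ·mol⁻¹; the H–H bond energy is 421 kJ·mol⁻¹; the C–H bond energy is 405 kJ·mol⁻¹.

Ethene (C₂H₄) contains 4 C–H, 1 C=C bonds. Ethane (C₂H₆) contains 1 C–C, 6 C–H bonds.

ΔH ≈ −140 kJ

Bonds broken (reactants):
  C–H: 4 × 405 = 1620
  C=C: 1 × 591 = 591
  H–H: 1 × 421 = 421
  Σ(broken) = 2632 kJ
Bonds formed (products):
  C–C: 1 × 342 = 342
  C–H: 6 × 405 = 2430
  Σ(formed) = 2772 kJ
ΔH = Σ(broken) − Σ(formed) = 2632 − 2772 = −140 kJ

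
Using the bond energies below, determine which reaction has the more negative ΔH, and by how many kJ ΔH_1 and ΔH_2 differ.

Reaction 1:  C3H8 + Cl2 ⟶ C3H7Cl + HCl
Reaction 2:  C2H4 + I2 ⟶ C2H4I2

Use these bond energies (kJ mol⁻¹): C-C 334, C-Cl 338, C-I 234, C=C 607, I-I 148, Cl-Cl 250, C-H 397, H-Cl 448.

Reaction 1, by 92 kJ

Reaction 1:
  Bonds broken (reactants):
    C-C: 2 × 334 = 668
    C-H: 8 × 397 = 3176
    Cl-Cl: 1 × 250 = 250
    Σ(broken) = 4094 kJ
  Bonds formed (products):
    C-C: 2 × 334 = 668
    C-Cl: 1 × 338 = 338
    C-H: 7 × 397 = 2779
    H-Cl: 1 × 448 = 448
    Σ(formed) = 4233 kJ
  ΔH_1 = 4094 − 4233 = −139 kJ
Reaction 2:
  Bonds broken (reactants):
    C-H: 4 × 397 = 1588
    C=C: 1 × 607 = 607
    I-I: 1 × 148 = 148
    Σ(broken) = 2343 kJ
  Bonds formed (products):
    C-C: 1 × 334 = 334
    C-H: 4 × 397 = 1588
    C-I: 2 × 234 = 468
    Σ(formed) = 2390 kJ
  ΔH_2 = 2343 − 2390 = −47 kJ
ΔH_1 − ΔH_2 = −92 kJ, so reaction 1 has the more negative ΔH; |ΔH_1 − ΔH_2| = 92 kJ.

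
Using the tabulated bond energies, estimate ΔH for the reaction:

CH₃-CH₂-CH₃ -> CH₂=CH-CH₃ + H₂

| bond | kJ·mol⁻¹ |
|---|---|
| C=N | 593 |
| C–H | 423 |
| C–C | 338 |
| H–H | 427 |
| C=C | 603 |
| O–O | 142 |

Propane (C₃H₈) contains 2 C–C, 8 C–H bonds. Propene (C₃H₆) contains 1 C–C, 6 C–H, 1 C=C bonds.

Bonds broken (reactants):
  C–C: 2 × 338 = 676
  C–H: 8 × 423 = 3384
  Σ(broken) = 4060 kJ
Bonds formed (products):
  C–C: 1 × 338 = 338
  C–H: 6 × 423 = 2538
  C=C: 1 × 603 = 603
  H–H: 1 × 427 = 427
  Σ(formed) = 3906 kJ
ΔH = Σ(broken) − Σ(formed) = 4060 − 3906 = +154 kJ

ΔH ≈ +154 kJ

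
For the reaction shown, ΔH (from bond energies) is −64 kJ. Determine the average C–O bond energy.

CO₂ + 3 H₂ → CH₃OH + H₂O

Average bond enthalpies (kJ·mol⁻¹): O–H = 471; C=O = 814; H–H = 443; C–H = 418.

Let D be the C–O bond energy.
Σ(broken) = 2×814 + 3×443 = 2957
Σ(formed) = 3×418 + 1×D + 3×471 = 2667 + D
ΔH = Σ(broken) − Σ(formed) = (2957) − (2667 + D) = +290 − D
Setting this equal to −64 kJ gives D = 354 kJ/mol.

D(C–O) ≈ 354 kJ/mol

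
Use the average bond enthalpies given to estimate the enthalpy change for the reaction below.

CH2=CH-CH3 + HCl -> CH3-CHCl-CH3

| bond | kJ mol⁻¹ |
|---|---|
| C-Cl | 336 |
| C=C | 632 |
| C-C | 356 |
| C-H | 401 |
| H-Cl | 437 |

Bonds broken (reactants):
  C-C: 1 × 356 = 356
  C-H: 6 × 401 = 2406
  C=C: 1 × 632 = 632
  H-Cl: 1 × 437 = 437
  Σ(broken) = 3831 kJ
Bonds formed (products):
  C-C: 2 × 356 = 712
  C-Cl: 1 × 336 = 336
  C-H: 7 × 401 = 2807
  Σ(formed) = 3855 kJ
ΔH = Σ(broken) − Σ(formed) = 3831 − 3855 = −24 kJ

ΔH ≈ −24 kJ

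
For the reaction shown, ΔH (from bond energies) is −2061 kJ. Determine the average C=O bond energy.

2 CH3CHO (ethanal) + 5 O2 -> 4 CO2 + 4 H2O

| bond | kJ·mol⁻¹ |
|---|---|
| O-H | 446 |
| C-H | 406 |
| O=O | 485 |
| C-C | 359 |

Let D be the C=O bond energy.
Σ(broken) = 2×359 + 8×406 + 2×D + 5×485 = 6391 + 2D
Σ(formed) = 8×D + 8×446 = 3568 + 8D
ΔH = Σ(broken) − Σ(formed) = (6391 + 2D) − (3568 + 8D) = +2823 − 6D
Setting this equal to −2061 kJ gives 6D = 4884, so D = 814 kJ/mol.

D(C=O) ≈ 814 kJ/mol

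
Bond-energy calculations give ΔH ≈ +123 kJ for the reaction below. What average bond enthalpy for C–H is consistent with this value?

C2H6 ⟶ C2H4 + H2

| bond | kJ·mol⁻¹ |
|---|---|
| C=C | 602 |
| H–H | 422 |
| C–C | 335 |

Let D be the C–H bond energy.
Σ(broken) = 1×335 + 6×D = 335 + 6D
Σ(formed) = 4×D + 1×602 + 1×422 = 1024 + 4D
ΔH = Σ(broken) − Σ(formed) = (335 + 6D) − (1024 + 4D) = −689 + 2D
Setting this equal to +123 kJ gives 2D = 812, so D = 406 kJ/mol.

D(C–H) ≈ 406 kJ/mol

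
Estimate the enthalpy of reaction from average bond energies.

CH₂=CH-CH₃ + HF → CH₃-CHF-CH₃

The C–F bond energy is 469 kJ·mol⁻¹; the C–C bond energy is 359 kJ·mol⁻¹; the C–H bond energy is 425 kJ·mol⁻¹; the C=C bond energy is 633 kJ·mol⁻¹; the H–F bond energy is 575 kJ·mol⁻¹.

ΔH ≈ −45 kJ

Bonds broken (reactants):
  C–C: 1 × 359 = 359
  C–H: 6 × 425 = 2550
  C=C: 1 × 633 = 633
  H–F: 1 × 575 = 575
  Σ(broken) = 4117 kJ
Bonds formed (products):
  C–C: 2 × 359 = 718
  C–F: 1 × 469 = 469
  C–H: 7 × 425 = 2975
  Σ(formed) = 4162 kJ
ΔH = Σ(broken) − Σ(formed) = 4117 − 4162 = −45 kJ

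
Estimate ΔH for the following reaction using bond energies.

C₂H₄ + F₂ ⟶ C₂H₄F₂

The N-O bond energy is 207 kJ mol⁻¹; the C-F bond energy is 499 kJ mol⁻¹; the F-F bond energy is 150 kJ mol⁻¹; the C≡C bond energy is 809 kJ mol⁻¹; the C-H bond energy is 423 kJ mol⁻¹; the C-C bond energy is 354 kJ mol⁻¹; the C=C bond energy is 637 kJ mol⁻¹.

Bonds broken (reactants):
  C-H: 4 × 423 = 1692
  C=C: 1 × 637 = 637
  F-F: 1 × 150 = 150
  Σ(broken) = 2479 kJ
Bonds formed (products):
  C-C: 1 × 354 = 354
  C-F: 2 × 499 = 998
  C-H: 4 × 423 = 1692
  Σ(formed) = 3044 kJ
ΔH = Σ(broken) − Σ(formed) = 2479 − 3044 = −565 kJ

ΔH ≈ −565 kJ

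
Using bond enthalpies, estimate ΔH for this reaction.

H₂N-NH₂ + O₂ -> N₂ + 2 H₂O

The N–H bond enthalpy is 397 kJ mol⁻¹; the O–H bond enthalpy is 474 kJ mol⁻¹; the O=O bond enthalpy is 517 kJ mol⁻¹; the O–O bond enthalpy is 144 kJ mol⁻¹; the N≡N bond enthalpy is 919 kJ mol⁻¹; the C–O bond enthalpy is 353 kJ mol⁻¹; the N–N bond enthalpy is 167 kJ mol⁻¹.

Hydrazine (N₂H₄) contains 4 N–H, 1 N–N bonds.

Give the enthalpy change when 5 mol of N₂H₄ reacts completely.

ΔH = −2715 kJ

Bonds broken (reactants):
  N–H: 4 × 397 = 1588
  N–N: 1 × 167 = 167
  O=O: 1 × 517 = 517
  Σ(broken) = 2272 kJ
Bonds formed (products):
  N≡N: 1 × 919 = 919
  O–H: 4 × 474 = 1896
  Σ(formed) = 2815 kJ
ΔH = Σ(broken) − Σ(formed) = 2272 − 2815 = −543 kJ
For 5× the reaction as written: 5 × (−543) = −2715 kJ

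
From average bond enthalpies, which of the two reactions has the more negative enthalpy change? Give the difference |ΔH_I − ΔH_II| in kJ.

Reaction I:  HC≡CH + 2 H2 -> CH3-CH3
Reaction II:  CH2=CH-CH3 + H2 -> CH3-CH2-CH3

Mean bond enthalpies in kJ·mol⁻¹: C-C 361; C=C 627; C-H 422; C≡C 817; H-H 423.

Reaction I:
  Bonds broken (reactants):
    C≡C: 1 × 817 = 817
    C-H: 2 × 422 = 844
    H-H: 2 × 423 = 846
    Σ(broken) = 2507 kJ
  Bonds formed (products):
    C-C: 1 × 361 = 361
    C-H: 6 × 422 = 2532
    Σ(formed) = 2893 kJ
  ΔH_I = 2507 − 2893 = −386 kJ
Reaction II:
  Bonds broken (reactants):
    C-C: 1 × 361 = 361
    C-H: 6 × 422 = 2532
    C=C: 1 × 627 = 627
    H-H: 1 × 423 = 423
    Σ(broken) = 3943 kJ
  Bonds formed (products):
    C-C: 2 × 361 = 722
    C-H: 8 × 422 = 3376
    Σ(formed) = 4098 kJ
  ΔH_II = 3943 − 4098 = −155 kJ
ΔH_I − ΔH_II = −231 kJ, so reaction I has the more negative ΔH; |ΔH_I − ΔH_II| = 231 kJ.

Reaction I, by 231 kJ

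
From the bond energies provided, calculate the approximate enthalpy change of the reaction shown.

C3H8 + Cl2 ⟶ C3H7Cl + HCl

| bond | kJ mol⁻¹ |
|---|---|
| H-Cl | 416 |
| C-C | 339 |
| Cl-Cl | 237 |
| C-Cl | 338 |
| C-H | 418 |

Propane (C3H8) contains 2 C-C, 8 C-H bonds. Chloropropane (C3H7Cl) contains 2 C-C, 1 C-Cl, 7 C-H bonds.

ΔH ≈ −99 kJ

Bonds broken (reactants):
  C-C: 2 × 339 = 678
  C-H: 8 × 418 = 3344
  Cl-Cl: 1 × 237 = 237
  Σ(broken) = 4259 kJ
Bonds formed (products):
  C-C: 2 × 339 = 678
  C-Cl: 1 × 338 = 338
  C-H: 7 × 418 = 2926
  H-Cl: 1 × 416 = 416
  Σ(formed) = 4358 kJ
ΔH = Σ(broken) − Σ(formed) = 4259 − 4358 = −99 kJ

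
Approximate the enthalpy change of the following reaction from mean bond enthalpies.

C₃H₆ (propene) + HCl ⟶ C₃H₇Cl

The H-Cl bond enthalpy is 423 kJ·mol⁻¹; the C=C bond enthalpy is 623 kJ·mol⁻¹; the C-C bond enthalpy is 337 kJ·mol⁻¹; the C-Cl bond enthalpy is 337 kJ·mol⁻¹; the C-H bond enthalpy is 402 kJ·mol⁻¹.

ΔH ≈ −30 kJ

Bonds broken (reactants):
  C-C: 1 × 337 = 337
  C-H: 6 × 402 = 2412
  C=C: 1 × 623 = 623
  H-Cl: 1 × 423 = 423
  Σ(broken) = 3795 kJ
Bonds formed (products):
  C-C: 2 × 337 = 674
  C-Cl: 1 × 337 = 337
  C-H: 7 × 402 = 2814
  Σ(formed) = 3825 kJ
ΔH = Σ(broken) − Σ(formed) = 3795 − 3825 = −30 kJ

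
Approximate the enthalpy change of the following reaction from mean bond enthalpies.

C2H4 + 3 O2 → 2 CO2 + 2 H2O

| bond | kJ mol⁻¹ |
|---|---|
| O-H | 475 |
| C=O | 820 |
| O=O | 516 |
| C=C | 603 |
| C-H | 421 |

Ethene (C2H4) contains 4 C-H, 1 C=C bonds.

ΔH ≈ −1345 kJ

Bonds broken (reactants):
  C-H: 4 × 421 = 1684
  C=C: 1 × 603 = 603
  O=O: 3 × 516 = 1548
  Σ(broken) = 3835 kJ
Bonds formed (products):
  C=O: 4 × 820 = 3280
  O-H: 4 × 475 = 1900
  Σ(formed) = 5180 kJ
ΔH = Σ(broken) − Σ(formed) = 3835 − 5180 = −1345 kJ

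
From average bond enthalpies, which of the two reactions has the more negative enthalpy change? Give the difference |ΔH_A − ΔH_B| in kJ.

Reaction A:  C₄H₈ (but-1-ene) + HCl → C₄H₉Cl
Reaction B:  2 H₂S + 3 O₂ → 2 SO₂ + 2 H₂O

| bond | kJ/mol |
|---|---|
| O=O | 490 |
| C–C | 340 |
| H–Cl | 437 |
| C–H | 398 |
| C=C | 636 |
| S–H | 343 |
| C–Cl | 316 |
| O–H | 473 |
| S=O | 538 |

Reaction A:
  Bonds broken (reactants):
    C–C: 2 × 340 = 680
    C–H: 8 × 398 = 3184
    C=C: 1 × 636 = 636
    H–Cl: 1 × 437 = 437
    Σ(broken) = 4937 kJ
  Bonds formed (products):
    C–C: 3 × 340 = 1020
    C–Cl: 1 × 316 = 316
    C–H: 9 × 398 = 3582
    Σ(formed) = 4918 kJ
  ΔH_A = 4937 − 4918 = +19 kJ
Reaction B:
  Bonds broken (reactants):
    O=O: 3 × 490 = 1470
    S–H: 4 × 343 = 1372
    Σ(broken) = 2842 kJ
  Bonds formed (products):
    O–H: 4 × 473 = 1892
    S=O: 4 × 538 = 2152
    Σ(formed) = 4044 kJ
  ΔH_B = 2842 − 4044 = −1202 kJ
ΔH_A − ΔH_B = +1221 kJ, so reaction B has the more negative ΔH; |ΔH_A − ΔH_B| = 1221 kJ.

Reaction B, by 1221 kJ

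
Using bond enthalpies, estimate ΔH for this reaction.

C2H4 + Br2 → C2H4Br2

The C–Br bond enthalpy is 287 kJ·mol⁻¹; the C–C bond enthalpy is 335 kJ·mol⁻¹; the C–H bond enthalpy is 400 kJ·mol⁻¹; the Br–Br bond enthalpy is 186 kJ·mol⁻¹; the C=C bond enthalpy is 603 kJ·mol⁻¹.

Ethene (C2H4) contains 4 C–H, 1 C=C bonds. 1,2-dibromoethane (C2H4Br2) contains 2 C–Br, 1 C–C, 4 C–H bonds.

ΔH ≈ −120 kJ

Bonds broken (reactants):
  Br–Br: 1 × 186 = 186
  C–H: 4 × 400 = 1600
  C=C: 1 × 603 = 603
  Σ(broken) = 2389 kJ
Bonds formed (products):
  C–Br: 2 × 287 = 574
  C–C: 1 × 335 = 335
  C–H: 4 × 400 = 1600
  Σ(formed) = 2509 kJ
ΔH = Σ(broken) − Σ(formed) = 2389 − 2509 = −120 kJ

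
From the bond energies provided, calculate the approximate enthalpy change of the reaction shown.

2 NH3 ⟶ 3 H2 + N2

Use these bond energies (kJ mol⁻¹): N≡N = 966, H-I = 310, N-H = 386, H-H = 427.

ΔH ≈ +69 kJ

Bonds broken (reactants):
  N-H: 6 × 386 = 2316
  Σ(broken) = 2316 kJ
Bonds formed (products):
  H-H: 3 × 427 = 1281
  N≡N: 1 × 966 = 966
  Σ(formed) = 2247 kJ
ΔH = Σ(broken) − Σ(formed) = 2316 − 2247 = +69 kJ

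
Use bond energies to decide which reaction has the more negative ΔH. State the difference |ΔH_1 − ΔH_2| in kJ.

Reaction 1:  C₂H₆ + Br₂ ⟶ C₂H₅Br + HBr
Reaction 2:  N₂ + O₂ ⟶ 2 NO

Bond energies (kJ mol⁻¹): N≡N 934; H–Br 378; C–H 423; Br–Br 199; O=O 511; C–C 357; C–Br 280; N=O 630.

Reaction 1:
  Bonds broken (reactants):
    Br–Br: 1 × 199 = 199
    C–C: 1 × 357 = 357
    C–H: 6 × 423 = 2538
    Σ(broken) = 3094 kJ
  Bonds formed (products):
    C–Br: 1 × 280 = 280
    C–C: 1 × 357 = 357
    C–H: 5 × 423 = 2115
    H–Br: 1 × 378 = 378
    Σ(formed) = 3130 kJ
  ΔH_1 = 3094 − 3130 = −36 kJ
Reaction 2:
  Bonds broken (reactants):
    N≡N: 1 × 934 = 934
    O=O: 1 × 511 = 511
    Σ(broken) = 1445 kJ
  Bonds formed (products):
    N=O: 2 × 630 = 1260
    Σ(formed) = 1260 kJ
  ΔH_2 = 1445 − 1260 = +185 kJ
ΔH_1 − ΔH_2 = −221 kJ, so reaction 1 has the more negative ΔH; |ΔH_1 − ΔH_2| = 221 kJ.

Reaction 1, by 221 kJ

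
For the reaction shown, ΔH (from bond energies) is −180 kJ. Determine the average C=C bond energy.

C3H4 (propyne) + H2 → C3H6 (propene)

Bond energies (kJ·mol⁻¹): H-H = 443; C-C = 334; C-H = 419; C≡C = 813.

D(C=C) ≈ 598 kJ/mol

Let D be the C=C bond energy.
Σ(broken) = 1×813 + 1×334 + 4×419 + 1×443 = 3266
Σ(formed) = 1×334 + 6×419 + 1×D = 2848 + D
ΔH = Σ(broken) − Σ(formed) = (3266) − (2848 + D) = +418 − D
Setting this equal to −180 kJ gives D = 598 kJ/mol.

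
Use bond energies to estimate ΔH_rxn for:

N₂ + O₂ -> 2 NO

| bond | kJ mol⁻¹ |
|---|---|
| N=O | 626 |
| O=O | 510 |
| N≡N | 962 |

ΔH ≈ +220 kJ

Bonds broken (reactants):
  N≡N: 1 × 962 = 962
  O=O: 1 × 510 = 510
  Σ(broken) = 1472 kJ
Bonds formed (products):
  N=O: 2 × 626 = 1252
  Σ(formed) = 1252 kJ
ΔH = Σ(broken) − Σ(formed) = 1472 − 1252 = +220 kJ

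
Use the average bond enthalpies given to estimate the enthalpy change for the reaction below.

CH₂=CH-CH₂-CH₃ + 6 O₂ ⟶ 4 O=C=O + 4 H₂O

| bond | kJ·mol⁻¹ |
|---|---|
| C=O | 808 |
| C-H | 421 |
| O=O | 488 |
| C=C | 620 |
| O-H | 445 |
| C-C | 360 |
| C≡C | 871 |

ΔH ≈ −2388 kJ

Bonds broken (reactants):
  C-C: 2 × 360 = 720
  C-H: 8 × 421 = 3368
  C=C: 1 × 620 = 620
  O=O: 6 × 488 = 2928
  Σ(broken) = 7636 kJ
Bonds formed (products):
  C=O: 8 × 808 = 6464
  O-H: 8 × 445 = 3560
  Σ(formed) = 10024 kJ
ΔH = Σ(broken) − Σ(formed) = 7636 − 10024 = −2388 kJ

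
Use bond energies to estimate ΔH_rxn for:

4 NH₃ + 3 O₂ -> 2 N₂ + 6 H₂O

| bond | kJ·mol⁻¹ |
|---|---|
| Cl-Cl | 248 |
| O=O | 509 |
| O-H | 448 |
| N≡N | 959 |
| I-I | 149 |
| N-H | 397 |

ΔH ≈ −1003 kJ

Bonds broken (reactants):
  N-H: 12 × 397 = 4764
  O=O: 3 × 509 = 1527
  Σ(broken) = 6291 kJ
Bonds formed (products):
  N≡N: 2 × 959 = 1918
  O-H: 12 × 448 = 5376
  Σ(formed) = 7294 kJ
ΔH = Σ(broken) − Σ(formed) = 6291 − 7294 = −1003 kJ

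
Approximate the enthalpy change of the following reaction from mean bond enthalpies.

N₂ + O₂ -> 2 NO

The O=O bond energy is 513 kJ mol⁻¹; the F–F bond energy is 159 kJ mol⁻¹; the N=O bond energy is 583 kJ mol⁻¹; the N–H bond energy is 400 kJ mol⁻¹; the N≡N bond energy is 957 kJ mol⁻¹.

ΔH ≈ +304 kJ

Bonds broken (reactants):
  N≡N: 1 × 957 = 957
  O=O: 1 × 513 = 513
  Σ(broken) = 1470 kJ
Bonds formed (products):
  N=O: 2 × 583 = 1166
  Σ(formed) = 1166 kJ
ΔH = Σ(broken) − Σ(formed) = 1470 − 1166 = +304 kJ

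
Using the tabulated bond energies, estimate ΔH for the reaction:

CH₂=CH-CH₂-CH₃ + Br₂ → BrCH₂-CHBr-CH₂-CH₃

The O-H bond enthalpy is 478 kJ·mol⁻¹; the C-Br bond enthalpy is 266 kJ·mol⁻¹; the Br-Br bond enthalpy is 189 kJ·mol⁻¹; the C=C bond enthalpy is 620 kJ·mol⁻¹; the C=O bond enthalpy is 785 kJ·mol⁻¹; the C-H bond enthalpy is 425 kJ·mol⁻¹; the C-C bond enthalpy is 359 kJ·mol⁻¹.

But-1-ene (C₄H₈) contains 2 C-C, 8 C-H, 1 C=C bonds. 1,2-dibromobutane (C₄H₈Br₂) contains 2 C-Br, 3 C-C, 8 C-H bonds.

ΔH ≈ −82 kJ

Bonds broken (reactants):
  Br-Br: 1 × 189 = 189
  C-C: 2 × 359 = 718
  C-H: 8 × 425 = 3400
  C=C: 1 × 620 = 620
  Σ(broken) = 4927 kJ
Bonds formed (products):
  C-Br: 2 × 266 = 532
  C-C: 3 × 359 = 1077
  C-H: 8 × 425 = 3400
  Σ(formed) = 5009 kJ
ΔH = Σ(broken) − Σ(formed) = 4927 − 5009 = −82 kJ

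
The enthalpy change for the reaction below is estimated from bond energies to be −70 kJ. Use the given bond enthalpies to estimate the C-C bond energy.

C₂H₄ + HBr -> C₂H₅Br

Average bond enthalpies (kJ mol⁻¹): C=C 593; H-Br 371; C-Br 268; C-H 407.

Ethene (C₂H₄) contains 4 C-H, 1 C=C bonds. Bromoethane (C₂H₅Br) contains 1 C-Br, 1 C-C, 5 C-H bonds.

Let D be the C-C bond energy.
Σ(broken) = 4×407 + 1×593 + 1×371 = 2592
Σ(formed) = 1×268 + 1×D + 5×407 = 2303 + D
ΔH = Σ(broken) − Σ(formed) = (2592) − (2303 + D) = +289 − D
Setting this equal to −70 kJ gives D = 359 kJ/mol.

D(C-C) ≈ 359 kJ/mol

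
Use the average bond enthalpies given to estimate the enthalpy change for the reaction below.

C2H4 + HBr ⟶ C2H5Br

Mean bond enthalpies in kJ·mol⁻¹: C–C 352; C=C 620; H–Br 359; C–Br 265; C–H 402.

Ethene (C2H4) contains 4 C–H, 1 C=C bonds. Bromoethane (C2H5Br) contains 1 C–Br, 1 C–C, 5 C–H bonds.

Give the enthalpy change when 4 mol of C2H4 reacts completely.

Bonds broken (reactants):
  C–H: 4 × 402 = 1608
  C=C: 1 × 620 = 620
  H–Br: 1 × 359 = 359
  Σ(broken) = 2587 kJ
Bonds formed (products):
  C–Br: 1 × 265 = 265
  C–C: 1 × 352 = 352
  C–H: 5 × 402 = 2010
  Σ(formed) = 2627 kJ
ΔH = Σ(broken) − Σ(formed) = 2587 − 2627 = −40 kJ
For 4× the reaction as written: 4 × (−40) = −160 kJ

ΔH = −160 kJ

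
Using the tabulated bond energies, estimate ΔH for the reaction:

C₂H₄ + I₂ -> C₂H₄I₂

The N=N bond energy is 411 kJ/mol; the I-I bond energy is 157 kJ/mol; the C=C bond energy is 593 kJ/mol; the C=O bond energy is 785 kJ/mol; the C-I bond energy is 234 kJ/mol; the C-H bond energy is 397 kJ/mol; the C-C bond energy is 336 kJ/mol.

ΔH ≈ −54 kJ

Bonds broken (reactants):
  C-H: 4 × 397 = 1588
  C=C: 1 × 593 = 593
  I-I: 1 × 157 = 157
  Σ(broken) = 2338 kJ
Bonds formed (products):
  C-C: 1 × 336 = 336
  C-H: 4 × 397 = 1588
  C-I: 2 × 234 = 468
  Σ(formed) = 2392 kJ
ΔH = Σ(broken) − Σ(formed) = 2338 − 2392 = −54 kJ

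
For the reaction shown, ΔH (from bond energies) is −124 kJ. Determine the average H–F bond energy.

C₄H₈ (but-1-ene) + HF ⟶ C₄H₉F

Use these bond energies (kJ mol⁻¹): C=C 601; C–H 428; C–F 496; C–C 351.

Let D be the H–F bond energy.
Σ(broken) = 2×351 + 8×428 + 1×601 + 1×D = 4727 + D
Σ(formed) = 3×351 + 1×496 + 9×428 = 5401
ΔH = Σ(broken) − Σ(formed) = (4727 + D) − (5401) = −674 + D
Setting this equal to −124 kJ gives D = 550 kJ/mol.

D(H–F) ≈ 550 kJ/mol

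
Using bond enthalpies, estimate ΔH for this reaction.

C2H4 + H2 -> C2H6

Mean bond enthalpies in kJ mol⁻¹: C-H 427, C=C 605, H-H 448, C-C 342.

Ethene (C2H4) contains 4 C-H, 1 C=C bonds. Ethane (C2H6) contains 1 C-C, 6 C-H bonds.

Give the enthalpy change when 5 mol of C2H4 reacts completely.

Bonds broken (reactants):
  C-H: 4 × 427 = 1708
  C=C: 1 × 605 = 605
  H-H: 1 × 448 = 448
  Σ(broken) = 2761 kJ
Bonds formed (products):
  C-C: 1 × 342 = 342
  C-H: 6 × 427 = 2562
  Σ(formed) = 2904 kJ
ΔH = Σ(broken) − Σ(formed) = 2761 − 2904 = −143 kJ
For 5× the reaction as written: 5 × (−143) = −715 kJ

ΔH = −715 kJ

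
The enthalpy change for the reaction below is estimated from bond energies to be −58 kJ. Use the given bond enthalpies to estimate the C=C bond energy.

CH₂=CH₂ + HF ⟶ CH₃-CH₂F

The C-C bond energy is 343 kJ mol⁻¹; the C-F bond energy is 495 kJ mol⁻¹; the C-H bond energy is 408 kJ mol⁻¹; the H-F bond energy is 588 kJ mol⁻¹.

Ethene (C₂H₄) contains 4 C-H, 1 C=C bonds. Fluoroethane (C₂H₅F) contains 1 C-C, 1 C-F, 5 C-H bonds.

Let D be the C=C bond energy.
Σ(broken) = 4×408 + 1×D + 1×588 = 2220 + D
Σ(formed) = 1×343 + 1×495 + 5×408 = 2878
ΔH = Σ(broken) − Σ(formed) = (2220 + D) − (2878) = −658 + D
Setting this equal to −58 kJ gives D = 600 kJ/mol.

D(C=C) ≈ 600 kJ/mol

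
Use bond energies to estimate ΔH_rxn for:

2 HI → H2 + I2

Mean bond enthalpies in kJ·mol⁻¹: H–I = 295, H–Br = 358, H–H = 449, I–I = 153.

ΔH ≈ −12 kJ

Bonds broken (reactants):
  H–I: 2 × 295 = 590
  Σ(broken) = 590 kJ
Bonds formed (products):
  H–H: 1 × 449 = 449
  I–I: 1 × 153 = 153
  Σ(formed) = 602 kJ
ΔH = Σ(broken) − Σ(formed) = 590 − 602 = −12 kJ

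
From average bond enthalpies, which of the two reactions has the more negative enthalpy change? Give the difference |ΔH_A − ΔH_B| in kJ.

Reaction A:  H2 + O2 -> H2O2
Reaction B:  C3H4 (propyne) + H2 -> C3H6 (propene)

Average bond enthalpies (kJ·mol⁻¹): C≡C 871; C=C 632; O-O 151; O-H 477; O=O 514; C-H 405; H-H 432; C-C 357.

Reaction A:
  Bonds broken (reactants):
    H-H: 1 × 432 = 432
    O=O: 1 × 514 = 514
    Σ(broken) = 946 kJ
  Bonds formed (products):
    O-H: 2 × 477 = 954
    O-O: 1 × 151 = 151
    Σ(formed) = 1105 kJ
  ΔH_A = 946 − 1105 = −159 kJ
Reaction B:
  Bonds broken (reactants):
    C≡C: 1 × 871 = 871
    C-C: 1 × 357 = 357
    C-H: 4 × 405 = 1620
    H-H: 1 × 432 = 432
    Σ(broken) = 3280 kJ
  Bonds formed (products):
    C-C: 1 × 357 = 357
    C-H: 6 × 405 = 2430
    C=C: 1 × 632 = 632
    Σ(formed) = 3419 kJ
  ΔH_B = 3280 − 3419 = −139 kJ
ΔH_A − ΔH_B = −20 kJ, so reaction A has the more negative ΔH; |ΔH_A − ΔH_B| = 20 kJ.

Reaction A, by 20 kJ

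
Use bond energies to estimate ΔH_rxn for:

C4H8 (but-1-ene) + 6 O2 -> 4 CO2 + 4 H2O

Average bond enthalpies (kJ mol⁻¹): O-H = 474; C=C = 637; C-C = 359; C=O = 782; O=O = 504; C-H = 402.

Bonds broken (reactants):
  C-C: 2 × 359 = 718
  C-H: 8 × 402 = 3216
  C=C: 1 × 637 = 637
  O=O: 6 × 504 = 3024
  Σ(broken) = 7595 kJ
Bonds formed (products):
  C=O: 8 × 782 = 6256
  O-H: 8 × 474 = 3792
  Σ(formed) = 10048 kJ
ΔH = Σ(broken) − Σ(formed) = 7595 − 10048 = −2453 kJ

ΔH ≈ −2453 kJ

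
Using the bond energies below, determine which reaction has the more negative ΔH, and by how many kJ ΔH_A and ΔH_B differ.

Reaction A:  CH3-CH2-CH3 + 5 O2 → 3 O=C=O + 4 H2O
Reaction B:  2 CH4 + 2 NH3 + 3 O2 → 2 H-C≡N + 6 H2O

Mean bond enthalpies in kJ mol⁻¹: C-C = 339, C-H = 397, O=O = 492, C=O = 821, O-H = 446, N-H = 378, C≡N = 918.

Reaction A:
  Bonds broken (reactants):
    C-C: 2 × 339 = 678
    C-H: 8 × 397 = 3176
    O=O: 5 × 492 = 2460
    Σ(broken) = 6314 kJ
  Bonds formed (products):
    C=O: 6 × 821 = 4926
    O-H: 8 × 446 = 3568
    Σ(formed) = 8494 kJ
  ΔH_A = 6314 − 8494 = −2180 kJ
Reaction B:
  Bonds broken (reactants):
    C-H: 8 × 397 = 3176
    N-H: 6 × 378 = 2268
    O=O: 3 × 492 = 1476
    Σ(broken) = 6920 kJ
  Bonds formed (products):
    C≡N: 2 × 918 = 1836
    C-H: 2 × 397 = 794
    O-H: 12 × 446 = 5352
    Σ(formed) = 7982 kJ
  ΔH_B = 6920 − 7982 = −1062 kJ
ΔH_A − ΔH_B = −1118 kJ, so reaction A has the more negative ΔH; |ΔH_A − ΔH_B| = 1118 kJ.

Reaction A, by 1118 kJ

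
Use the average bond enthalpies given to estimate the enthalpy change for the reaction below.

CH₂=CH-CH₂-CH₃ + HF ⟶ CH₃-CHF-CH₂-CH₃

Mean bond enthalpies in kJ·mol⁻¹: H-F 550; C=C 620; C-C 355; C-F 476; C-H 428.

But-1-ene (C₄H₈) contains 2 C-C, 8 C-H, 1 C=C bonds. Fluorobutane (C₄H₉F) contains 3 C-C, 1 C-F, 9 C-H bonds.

ΔH ≈ −89 kJ

Bonds broken (reactants):
  C-C: 2 × 355 = 710
  C-H: 8 × 428 = 3424
  C=C: 1 × 620 = 620
  H-F: 1 × 550 = 550
  Σ(broken) = 5304 kJ
Bonds formed (products):
  C-C: 3 × 355 = 1065
  C-F: 1 × 476 = 476
  C-H: 9 × 428 = 3852
  Σ(formed) = 5393 kJ
ΔH = Σ(broken) − Σ(formed) = 5304 − 5393 = −89 kJ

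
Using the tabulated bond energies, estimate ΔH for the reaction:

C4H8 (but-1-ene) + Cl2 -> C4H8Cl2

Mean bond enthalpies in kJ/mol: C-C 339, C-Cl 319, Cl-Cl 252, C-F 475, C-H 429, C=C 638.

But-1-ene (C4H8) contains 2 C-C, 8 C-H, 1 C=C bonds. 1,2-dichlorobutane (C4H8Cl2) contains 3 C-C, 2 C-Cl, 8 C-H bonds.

ΔH ≈ −87 kJ

Bonds broken (reactants):
  C-C: 2 × 339 = 678
  C-H: 8 × 429 = 3432
  C=C: 1 × 638 = 638
  Cl-Cl: 1 × 252 = 252
  Σ(broken) = 5000 kJ
Bonds formed (products):
  C-C: 3 × 339 = 1017
  C-Cl: 2 × 319 = 638
  C-H: 8 × 429 = 3432
  Σ(formed) = 5087 kJ
ΔH = Σ(broken) − Σ(formed) = 5000 − 5087 = −87 kJ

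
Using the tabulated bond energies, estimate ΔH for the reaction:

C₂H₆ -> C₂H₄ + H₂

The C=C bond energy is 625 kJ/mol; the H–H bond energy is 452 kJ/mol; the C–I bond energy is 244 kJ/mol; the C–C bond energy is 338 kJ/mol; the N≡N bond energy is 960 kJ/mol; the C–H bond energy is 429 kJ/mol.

Bonds broken (reactants):
  C–C: 1 × 338 = 338
  C–H: 6 × 429 = 2574
  Σ(broken) = 2912 kJ
Bonds formed (products):
  C–H: 4 × 429 = 1716
  C=C: 1 × 625 = 625
  H–H: 1 × 452 = 452
  Σ(formed) = 2793 kJ
ΔH = Σ(broken) − Σ(formed) = 2912 − 2793 = +119 kJ

ΔH ≈ +119 kJ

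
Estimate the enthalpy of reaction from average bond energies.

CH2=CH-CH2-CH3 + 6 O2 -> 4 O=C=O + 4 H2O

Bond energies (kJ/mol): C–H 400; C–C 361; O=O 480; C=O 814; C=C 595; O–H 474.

Bonds broken (reactants):
  C–C: 2 × 361 = 722
  C–H: 8 × 400 = 3200
  C=C: 1 × 595 = 595
  O=O: 6 × 480 = 2880
  Σ(broken) = 7397 kJ
Bonds formed (products):
  C=O: 8 × 814 = 6512
  O–H: 8 × 474 = 3792
  Σ(formed) = 10304 kJ
ΔH = Σ(broken) − Σ(formed) = 7397 − 10304 = −2907 kJ

ΔH ≈ −2907 kJ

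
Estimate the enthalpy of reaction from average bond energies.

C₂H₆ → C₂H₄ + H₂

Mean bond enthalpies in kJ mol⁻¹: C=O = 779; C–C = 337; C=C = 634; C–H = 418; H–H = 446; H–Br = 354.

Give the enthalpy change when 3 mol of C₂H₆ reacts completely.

ΔH = +279 kJ

Bonds broken (reactants):
  C–C: 1 × 337 = 337
  C–H: 6 × 418 = 2508
  Σ(broken) = 2845 kJ
Bonds formed (products):
  C–H: 4 × 418 = 1672
  C=C: 1 × 634 = 634
  H–H: 1 × 446 = 446
  Σ(formed) = 2752 kJ
ΔH = Σ(broken) − Σ(formed) = 2845 − 2752 = +93 kJ
For 3× the reaction as written: 3 × (+93) = +279 kJ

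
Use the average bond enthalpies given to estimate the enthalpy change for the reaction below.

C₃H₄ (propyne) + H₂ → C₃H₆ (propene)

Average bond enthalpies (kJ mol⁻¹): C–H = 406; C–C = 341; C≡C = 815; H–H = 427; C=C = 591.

ΔH ≈ −161 kJ

Bonds broken (reactants):
  C≡C: 1 × 815 = 815
  C–C: 1 × 341 = 341
  C–H: 4 × 406 = 1624
  H–H: 1 × 427 = 427
  Σ(broken) = 3207 kJ
Bonds formed (products):
  C–C: 1 × 341 = 341
  C–H: 6 × 406 = 2436
  C=C: 1 × 591 = 591
  Σ(formed) = 3368 kJ
ΔH = Σ(broken) − Σ(formed) = 3207 − 3368 = −161 kJ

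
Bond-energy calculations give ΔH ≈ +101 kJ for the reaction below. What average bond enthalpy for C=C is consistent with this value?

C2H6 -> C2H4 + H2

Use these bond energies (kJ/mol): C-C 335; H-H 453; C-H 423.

D(C=C) ≈ 627 kJ/mol

Let D be the C=C bond energy.
Σ(broken) = 1×335 + 6×423 = 2873
Σ(formed) = 4×423 + 1×D + 1×453 = 2145 + D
ΔH = Σ(broken) − Σ(formed) = (2873) − (2145 + D) = +728 − D
Setting this equal to +101 kJ gives D = 627 kJ/mol.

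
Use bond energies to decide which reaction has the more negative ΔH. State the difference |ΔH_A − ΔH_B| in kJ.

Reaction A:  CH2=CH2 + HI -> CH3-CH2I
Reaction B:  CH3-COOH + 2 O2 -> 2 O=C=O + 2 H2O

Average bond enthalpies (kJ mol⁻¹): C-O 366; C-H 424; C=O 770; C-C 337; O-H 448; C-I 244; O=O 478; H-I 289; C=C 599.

Reaction A:
  Bonds broken (reactants):
    C-H: 4 × 424 = 1696
    C=C: 1 × 599 = 599
    H-I: 1 × 289 = 289
    Σ(broken) = 2584 kJ
  Bonds formed (products):
    C-C: 1 × 337 = 337
    C-H: 5 × 424 = 2120
    C-I: 1 × 244 = 244
    Σ(formed) = 2701 kJ
  ΔH_A = 2584 − 2701 = −117 kJ
Reaction B:
  Bonds broken (reactants):
    C-C: 1 × 337 = 337
    C-H: 3 × 424 = 1272
    C-O: 1 × 366 = 366
    C=O: 1 × 770 = 770
    O-H: 1 × 448 = 448
    O=O: 2 × 478 = 956
    Σ(broken) = 4149 kJ
  Bonds formed (products):
    C=O: 4 × 770 = 3080
    O-H: 4 × 448 = 1792
    Σ(formed) = 4872 kJ
  ΔH_B = 4149 − 4872 = −723 kJ
ΔH_A − ΔH_B = +606 kJ, so reaction B has the more negative ΔH; |ΔH_A − ΔH_B| = 606 kJ.

Reaction B, by 606 kJ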